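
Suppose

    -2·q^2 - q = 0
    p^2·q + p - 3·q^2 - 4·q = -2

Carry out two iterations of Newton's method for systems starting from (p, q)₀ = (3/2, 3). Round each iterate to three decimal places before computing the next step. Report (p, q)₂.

(0.591, 0.587)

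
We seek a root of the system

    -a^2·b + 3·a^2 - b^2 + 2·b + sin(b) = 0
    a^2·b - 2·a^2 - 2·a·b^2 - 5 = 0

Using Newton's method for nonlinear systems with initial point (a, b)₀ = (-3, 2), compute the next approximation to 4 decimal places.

At (-3, 2): F = (9.909297, 19.0000).
Jacobian J = [[-2·a·b + 6·a, -a^2 - 2·b + cos(b) + 2], [2·a·b - 4·a - 2·b^2, a^2 - 4·a·b]].
At the point, J = [[-6.0000, -11.416147], [-8.0000, 33.0000]] (det J = -289.329175).
Solving J·Δ = −F gives Δ = (1.8799, -0.1200).
Then the next iterate is (a, b)₁ = (-1.1201, 1.8800).

(-1.1201, 1.8800)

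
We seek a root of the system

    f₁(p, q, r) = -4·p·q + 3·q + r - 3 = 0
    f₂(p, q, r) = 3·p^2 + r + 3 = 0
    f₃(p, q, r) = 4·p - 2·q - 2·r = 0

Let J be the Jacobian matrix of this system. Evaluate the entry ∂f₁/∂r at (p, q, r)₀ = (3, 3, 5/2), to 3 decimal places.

∂f₁/∂r = 1.
At (3, 3, 5/2) this is 1.000.

1.000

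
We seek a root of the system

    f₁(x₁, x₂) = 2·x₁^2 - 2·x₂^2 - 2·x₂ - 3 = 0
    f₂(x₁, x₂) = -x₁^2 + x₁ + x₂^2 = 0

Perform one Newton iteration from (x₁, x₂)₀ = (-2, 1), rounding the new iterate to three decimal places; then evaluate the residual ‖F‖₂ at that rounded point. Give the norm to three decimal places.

5.031

At (-2, 1): F = (1.000, -5.000).
Jacobian J = [[4·x₁, -4·x₂ - 2], [-2·x₁ + 1, 2·x₂]].
At the point, J = [[-8.000, -6.000], [5.000, 2.000]] (det J = 14.000).
Solving J·Δ = −F gives Δ = (2.000, -2.500).
Then the next iterate is (x₁, x₂)₁ = (0.000, -1.500).
Re-evaluating at (0.000, -1.500): F = (-4.500, 2.250), so ‖F‖₂ = 5.031.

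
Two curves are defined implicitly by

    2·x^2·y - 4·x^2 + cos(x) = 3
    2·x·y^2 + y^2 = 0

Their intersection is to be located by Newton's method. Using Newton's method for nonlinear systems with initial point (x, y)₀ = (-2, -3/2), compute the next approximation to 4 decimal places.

(-0.9797, -1.2602)

At (-2, -3/2): F = (-31.416147, -6.7500).
Jacobian J = [[4·x·y - 8·x - sin(x), 2·x^2], [2·y^2, 4·x·y + 2·y]].
At the point, J = [[28.909297, 8.0000], [4.5000, 9.0000]] (det J = 224.183677).
Solving J·Δ = −F gives Δ = (1.0203, 0.2398).
Then the next iterate is (x, y)₁ = (-0.9797, -1.2602).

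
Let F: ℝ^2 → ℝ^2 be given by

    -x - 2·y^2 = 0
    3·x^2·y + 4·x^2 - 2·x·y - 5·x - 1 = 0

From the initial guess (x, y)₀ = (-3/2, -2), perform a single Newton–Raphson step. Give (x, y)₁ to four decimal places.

At (-3/2, -2): F = (-6.5000, -4.0000).
Jacobian J = [[-1, -4·y], [6·x·y + 8·x - 2·y - 5, 3·x^2 - 2·x]].
At the point, J = [[-1.0000, 8.0000], [5.0000, 9.7500]] (det J = -49.7500).
Solving J·Δ = −F gives Δ = (-0.6307, 0.7337).
Then the next iterate is (x, y)₁ = (-2.1307, -1.2663).

(-2.1307, -1.2663)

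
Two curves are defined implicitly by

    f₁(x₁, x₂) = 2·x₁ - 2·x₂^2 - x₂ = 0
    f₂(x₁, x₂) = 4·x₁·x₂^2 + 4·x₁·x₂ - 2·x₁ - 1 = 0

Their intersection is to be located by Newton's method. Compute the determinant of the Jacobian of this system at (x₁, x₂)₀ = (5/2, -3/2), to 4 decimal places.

-45.0000

J = [[2, -4·x₂ - 1], [4·x₂^2 + 4·x₂ - 2, 8·x₁·x₂ + 4·x₁]].
At the point, J = [[2.0000, 5.0000], [1.0000, -20.0000]].
det J = -45.0000.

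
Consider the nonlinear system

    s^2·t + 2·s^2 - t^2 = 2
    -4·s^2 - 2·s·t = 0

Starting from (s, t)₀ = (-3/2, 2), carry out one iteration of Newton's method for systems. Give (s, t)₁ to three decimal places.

(-1.330, 2.545)

At (-3/2, 2): F = (3.000, -3.000).
Jacobian J = [[2·s·t + 4·s, s^2 - 2·t], [-8·s - 2·t, -2·s]].
At the point, J = [[-12.000, -1.750], [8.000, 3.000]] (det J = -22.000).
Solving J·Δ = −F gives Δ = (0.170, 0.545).
Then the next iterate is (s, t)₁ = (-1.330, 2.545).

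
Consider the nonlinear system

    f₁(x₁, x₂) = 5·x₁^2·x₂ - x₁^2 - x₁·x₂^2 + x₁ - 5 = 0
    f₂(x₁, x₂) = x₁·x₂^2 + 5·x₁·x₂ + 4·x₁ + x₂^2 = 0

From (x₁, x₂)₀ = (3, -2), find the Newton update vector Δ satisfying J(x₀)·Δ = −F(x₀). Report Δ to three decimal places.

At (3, -2): F = (-113.000, -2.000).
Jacobian J = [[10·x₁·x₂ - 2·x₁ - x₂^2 + 1, 5·x₁^2 - 2·x₁·x₂], [x₂^2 + 5·x₂ + 4, 2·x₁·x₂ + 5·x₁ + 2·x₂]].
At the point, J = [[-69.000, 57.000], [-2.000, -1.000]] (det J = 183.000).
Solving J·Δ = −F gives Δ = (-1.240, 0.481).

(-1.240, 0.481)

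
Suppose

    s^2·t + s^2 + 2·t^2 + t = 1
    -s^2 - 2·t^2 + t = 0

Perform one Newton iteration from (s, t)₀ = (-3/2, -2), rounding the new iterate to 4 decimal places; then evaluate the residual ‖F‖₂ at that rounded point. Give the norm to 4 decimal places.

At (-3/2, -2): F = (2.7500, -12.2500).
Jacobian J = [[2·s·t + 2·s, s^2 + 4·t + 1], [-2·s, -4·t + 1]].
At the point, J = [[3.0000, -4.7500], [3.0000, 9.0000]] (det J = 41.2500).
Solving J·Δ = −F gives Δ = (0.8106, 1.0909).
Then the next iterate is (s, t)₁ = (-0.6894, -0.9091).
Re-evaluating at (-0.6894, -0.9091): F = (-0.212972, -3.037298), so ‖F‖₂ = 3.0448.

3.0448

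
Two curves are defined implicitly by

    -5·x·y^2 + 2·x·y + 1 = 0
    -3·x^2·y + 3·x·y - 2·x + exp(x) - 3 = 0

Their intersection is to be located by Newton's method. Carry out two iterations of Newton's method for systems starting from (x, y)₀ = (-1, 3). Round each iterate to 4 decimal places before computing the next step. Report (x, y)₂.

(0.0943, 2.5349)

At (-1, 3): F = (40.0000, -18.632121).
Jacobian J = [[-5·y^2 + 2·y, -10·x·y + 2·x], [-6·x·y + 3·y + exp(x) - 2, -3·x^2 + 3·x]].
At the point, J = [[-39.0000, 28.0000], [25.367879, -6.0000]] (det J = -476.300624).
Solving J·Δ = −F gives Δ = (0.5914, -0.6048).
Then the next iterate is (x, y)₁ = (-0.4086, 2.3952).
Round to (-0.4086, 2.3952) and repeat: F = (10.763299, -5.653921), J = [[-23.894515, 8.969587], [11.722252, -1.726662]].
Δ = (0.5029, 0.1397), so (x, y)₂ = (0.0943, 2.5349).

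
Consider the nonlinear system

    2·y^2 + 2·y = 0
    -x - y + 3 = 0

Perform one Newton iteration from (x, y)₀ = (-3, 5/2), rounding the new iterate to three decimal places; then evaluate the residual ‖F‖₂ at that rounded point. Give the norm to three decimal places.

4.256

At (-3, 5/2): F = (17.500, 3.500).
Jacobian J = [[0, 4·y + 2], [-1, -1]].
At the point, J = [[0.000, 12.000], [-1.000, -1.000]] (det J = 12.000).
Solving J·Δ = −F gives Δ = (4.958, -1.458).
Then the next iterate is (x, y)₁ = (1.958, 1.042).
Re-evaluating at (1.958, 1.042): F = (4.25553, 0.000), so ‖F‖₂ = 4.256.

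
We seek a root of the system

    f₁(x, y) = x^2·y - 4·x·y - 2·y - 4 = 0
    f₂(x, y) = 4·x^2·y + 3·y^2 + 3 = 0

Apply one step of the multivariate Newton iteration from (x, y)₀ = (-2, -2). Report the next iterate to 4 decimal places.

(-1.7109, -0.0625)

At (-2, -2): F = (-24.0000, -17.0000).
Jacobian J = [[2·x·y - 4·y, x^2 - 4·x - 2], [8·x·y, 4·x^2 + 6·y]].
At the point, J = [[16.0000, 10.0000], [32.0000, 4.0000]] (det J = -256.0000).
Solving J·Δ = −F gives Δ = (0.2891, 1.9375).
Then the next iterate is (x, y)₁ = (-1.7109, -0.0625).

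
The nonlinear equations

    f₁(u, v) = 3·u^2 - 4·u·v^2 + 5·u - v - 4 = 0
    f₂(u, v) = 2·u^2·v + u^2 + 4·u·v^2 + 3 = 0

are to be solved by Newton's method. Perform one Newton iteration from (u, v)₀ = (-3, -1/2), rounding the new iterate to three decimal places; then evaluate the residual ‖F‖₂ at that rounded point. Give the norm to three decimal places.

At (-3, -1/2): F = (11.500, 0.000).
Jacobian J = [[6·u - 4·v^2 + 5, -8·u·v - 1], [4·u·v + 2·u + 4·v^2, 2·u^2 + 8·u·v]].
At the point, J = [[-14.000, -13.000], [1.000, 30.000]] (det J = -407.000).
Solving J·Δ = −F gives Δ = (0.848, -0.028).
Then the next iterate is (u, v)₁ = (-2.152, -0.528).
Re-evaluating at (-2.152, -0.528): F = (2.06108, 0.34089), so ‖F‖₂ = 2.089.

2.089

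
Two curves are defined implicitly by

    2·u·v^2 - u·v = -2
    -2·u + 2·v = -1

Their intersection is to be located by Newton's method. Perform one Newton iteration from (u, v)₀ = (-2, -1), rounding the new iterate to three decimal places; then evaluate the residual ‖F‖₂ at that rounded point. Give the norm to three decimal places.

At (-2, -1): F = (-4.000, 3.000).
Jacobian J = [[2·v^2 - v, 4·u·v - u], [-2, 2]].
At the point, J = [[3.000, 10.000], [-2.000, 2.000]] (det J = 26.000).
Solving J·Δ = −F gives Δ = (1.462, -0.038).
Then the next iterate is (u, v)₁ = (-0.538, -1.038).
Re-evaluating at (-0.538, -1.038): F = (0.28223, 0.000), so ‖F‖₂ = 0.282.

0.282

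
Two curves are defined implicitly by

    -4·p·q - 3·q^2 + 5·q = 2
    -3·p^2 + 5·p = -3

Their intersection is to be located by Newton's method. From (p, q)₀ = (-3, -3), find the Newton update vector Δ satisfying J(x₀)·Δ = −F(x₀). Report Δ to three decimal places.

At (-3, -3): F = (-80.000, -39.000).
Jacobian J = [[-4·q, -4·p - 6·q + 5], [-6·p + 5, 0]].
At the point, J = [[12.000, 35.000], [23.000, 0.000]] (det J = -805.000).
Solving J·Δ = −F gives Δ = (1.696, 1.704).

(1.696, 1.704)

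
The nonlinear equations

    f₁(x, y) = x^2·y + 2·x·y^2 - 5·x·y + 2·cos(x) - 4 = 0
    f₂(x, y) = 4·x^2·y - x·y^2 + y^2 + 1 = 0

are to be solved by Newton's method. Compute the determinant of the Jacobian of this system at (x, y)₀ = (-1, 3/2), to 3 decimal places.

-43.171

J = [[2·x·y + 2·y^2 - 5·y - 2·sin(x), x^2 + 4·x·y - 5·x], [8·x·y - y^2, 4·x^2 - 2·x·y + 2·y]].
At the point, J = [[-4.31706, 0.000], [-14.250, 10.000]].
det J = -43.171.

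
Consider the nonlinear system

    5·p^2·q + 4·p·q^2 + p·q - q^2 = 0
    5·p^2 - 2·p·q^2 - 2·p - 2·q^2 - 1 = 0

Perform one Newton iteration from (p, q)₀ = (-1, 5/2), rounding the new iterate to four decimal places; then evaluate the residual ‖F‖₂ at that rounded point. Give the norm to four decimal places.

6.4724

At (-1, 5/2): F = (-21.2500, 6.0000).
Jacobian J = [[10·p·q + 4·q^2 + q, 5·p^2 + 8·p·q + p - 2·q], [10·p - 2·q^2 - 2, -4·p·q - 4·q]].
At the point, J = [[2.5000, -21.0000], [-24.5000, 0.0000]] (det J = -514.5000).
Solving J·Δ = −F gives Δ = (0.2449, -0.9828).
Then the next iterate is (p, q)₁ = (-0.7551, 1.5172).
Re-evaluating at (-0.7551, 1.5172): F = (-6.074825, 2.233611), so ‖F‖₂ = 6.4724.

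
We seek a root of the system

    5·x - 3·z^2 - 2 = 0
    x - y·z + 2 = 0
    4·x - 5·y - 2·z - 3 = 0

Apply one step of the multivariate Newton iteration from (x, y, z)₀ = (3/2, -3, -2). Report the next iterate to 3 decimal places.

(-2.950, -3.119, 0.396)

At (3/2, -3, -2): F = (-6.500, -2.500, 22.000).
Jacobian J = [[5, 0, -6·z], [1, -z, -y], [4, -5, -2]].
At the point, J = [[5.000, 0.000, 12.000], [1.000, 2.000, 3.000], [4.000, -5.000, -2.000]] (det J = -101.000).
Solving J·Δ = −F gives Δ = (-4.450, -0.119, 2.396).
Then the next iterate is (x, y, z)₁ = (-2.950, -3.119, 0.396).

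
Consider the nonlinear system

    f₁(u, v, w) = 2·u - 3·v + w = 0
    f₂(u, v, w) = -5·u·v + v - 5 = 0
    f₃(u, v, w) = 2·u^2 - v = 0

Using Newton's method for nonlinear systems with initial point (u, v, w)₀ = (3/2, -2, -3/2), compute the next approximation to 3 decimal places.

(0.319, -2.586, -8.397)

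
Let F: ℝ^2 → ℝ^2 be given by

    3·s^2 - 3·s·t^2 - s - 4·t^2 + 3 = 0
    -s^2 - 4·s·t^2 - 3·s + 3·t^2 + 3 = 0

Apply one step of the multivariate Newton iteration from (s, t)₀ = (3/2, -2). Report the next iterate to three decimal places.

(1.176, -1.281)

At (3/2, -2): F = (-25.750, -15.750).
Jacobian J = [[6·s - 3·t^2 - 1, -6·s·t - 8·t], [-2·s - 4·t^2 - 3, -8·s·t + 6·t]].
At the point, J = [[-4.000, 34.000], [-22.000, 12.000]] (det J = 700.000).
Solving J·Δ = −F gives Δ = (-0.324, 0.719).
Then the next iterate is (s, t)₁ = (1.176, -1.281).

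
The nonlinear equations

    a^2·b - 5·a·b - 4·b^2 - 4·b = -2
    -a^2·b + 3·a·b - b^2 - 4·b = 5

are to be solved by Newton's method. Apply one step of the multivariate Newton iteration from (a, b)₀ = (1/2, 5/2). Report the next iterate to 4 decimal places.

(1.3452, 0.7066)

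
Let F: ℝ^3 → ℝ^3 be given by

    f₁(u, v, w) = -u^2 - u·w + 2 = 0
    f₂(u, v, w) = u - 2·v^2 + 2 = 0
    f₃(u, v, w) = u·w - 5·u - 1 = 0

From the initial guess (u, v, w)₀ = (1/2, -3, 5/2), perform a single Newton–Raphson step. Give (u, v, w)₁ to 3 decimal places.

(0.208, -1.684, 5.542)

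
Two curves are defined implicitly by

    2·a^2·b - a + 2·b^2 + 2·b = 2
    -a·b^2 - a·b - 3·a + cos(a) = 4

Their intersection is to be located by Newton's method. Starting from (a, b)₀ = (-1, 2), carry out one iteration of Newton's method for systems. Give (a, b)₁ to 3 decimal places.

(-1.161, 0.629)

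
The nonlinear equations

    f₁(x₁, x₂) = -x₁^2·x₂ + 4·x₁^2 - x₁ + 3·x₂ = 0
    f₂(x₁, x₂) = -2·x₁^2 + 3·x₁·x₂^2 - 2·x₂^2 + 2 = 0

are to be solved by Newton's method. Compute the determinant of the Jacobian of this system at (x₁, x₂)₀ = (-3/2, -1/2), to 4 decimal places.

-99.3125

J = [[-2·x₁·x₂ + 8·x₁ - 1, -x₁^2 + 3], [-4·x₁ + 3·x₂^2, 6·x₁·x₂ - 4·x₂]].
At the point, J = [[-14.5000, 0.7500], [6.7500, 6.5000]].
det J = -99.3125.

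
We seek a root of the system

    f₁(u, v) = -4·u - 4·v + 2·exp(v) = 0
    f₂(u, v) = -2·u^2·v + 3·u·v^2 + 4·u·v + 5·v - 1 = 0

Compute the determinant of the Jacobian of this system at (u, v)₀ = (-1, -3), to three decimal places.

-56.299

J = [[-4, 2·exp(v) - 4], [-4·u·v + 3·v^2 + 4·v, -2·u^2 + 6·u·v + 4·u + 5]].
At the point, J = [[-4.000, -3.90043], [3.000, 17.000]].
det J = -56.299.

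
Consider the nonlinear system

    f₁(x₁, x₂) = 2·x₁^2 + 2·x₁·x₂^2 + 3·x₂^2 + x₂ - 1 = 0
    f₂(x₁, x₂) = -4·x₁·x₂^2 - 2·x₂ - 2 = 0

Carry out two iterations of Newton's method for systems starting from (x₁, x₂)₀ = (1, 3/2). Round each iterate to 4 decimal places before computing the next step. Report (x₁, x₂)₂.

At (1, 3/2): F = (13.7500, -14.0000).
Jacobian J = [[4·x₁ + 2·x₂^2, 4·x₁·x₂ + 6·x₂ + 1], [-4·x₂^2, -8·x₁·x₂ - 2]].
At the point, J = [[8.5000, 16.0000], [-9.0000, -14.0000]] (det J = 25.0000).
Solving J·Δ = −F gives Δ = (-1.2600, -0.1900).
Then the next iterate is (x₁, x₂)₁ = (-0.2600, 1.3100).
Round to (-0.2600, 1.3100) and repeat: F = (4.701128, -2.835256), J = [[2.3922, 7.4976], [-6.8644, 0.7248]].
Δ = (-0.4636, -0.4791), so (x₁, x₂)₂ = (-0.7236, 0.8309).

(-0.7236, 0.8309)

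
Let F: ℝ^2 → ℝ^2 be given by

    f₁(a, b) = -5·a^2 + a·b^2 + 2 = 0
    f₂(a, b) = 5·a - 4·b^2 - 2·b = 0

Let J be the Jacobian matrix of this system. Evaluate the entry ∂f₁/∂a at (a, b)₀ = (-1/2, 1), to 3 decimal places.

6.000

∂f₁/∂a = -10·a + b^2.
At (-1/2, 1) this is 6.000.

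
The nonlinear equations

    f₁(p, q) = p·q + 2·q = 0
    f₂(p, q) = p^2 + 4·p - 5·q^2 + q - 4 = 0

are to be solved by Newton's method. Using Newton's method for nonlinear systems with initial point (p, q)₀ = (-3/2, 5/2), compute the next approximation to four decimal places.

(-1.6942, 0.9711)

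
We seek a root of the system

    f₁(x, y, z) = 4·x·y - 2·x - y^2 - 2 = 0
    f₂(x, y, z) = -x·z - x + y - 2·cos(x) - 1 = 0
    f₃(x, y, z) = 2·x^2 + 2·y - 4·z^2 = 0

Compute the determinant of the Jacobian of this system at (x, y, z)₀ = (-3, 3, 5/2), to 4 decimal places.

J = [[4·y - 2, 4·x - 2·y, 0], [-z + 2·sin(x) - 1, 1, -x], [4·x, 2, -8·z]].
At the point, J = [[10.0000, -18.0000, 0.0000], [-3.782240, 1.0000, 3.0000], [-12.0000, 2.0000, -20.0000]].
det J = 1749.6064.

1749.6064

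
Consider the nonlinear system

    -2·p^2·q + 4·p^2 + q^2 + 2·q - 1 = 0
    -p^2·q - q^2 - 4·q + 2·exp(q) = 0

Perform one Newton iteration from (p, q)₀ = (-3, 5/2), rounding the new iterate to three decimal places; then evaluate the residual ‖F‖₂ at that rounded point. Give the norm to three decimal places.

5.689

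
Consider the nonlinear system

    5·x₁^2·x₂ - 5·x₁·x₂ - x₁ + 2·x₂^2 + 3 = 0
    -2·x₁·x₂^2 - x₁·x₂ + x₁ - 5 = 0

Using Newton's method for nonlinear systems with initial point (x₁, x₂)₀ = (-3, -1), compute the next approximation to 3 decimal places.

(-0.556, -1.556)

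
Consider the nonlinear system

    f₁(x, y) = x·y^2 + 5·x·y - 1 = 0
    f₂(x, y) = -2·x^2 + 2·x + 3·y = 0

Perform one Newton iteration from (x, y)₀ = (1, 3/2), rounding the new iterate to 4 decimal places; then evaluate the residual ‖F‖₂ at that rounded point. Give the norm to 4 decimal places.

0.1382

At (1, 3/2): F = (8.7500, 4.5000).
Jacobian J = [[y^2 + 5·y, 2·x·y + 5·x], [-4·x + 2, 3]].
At the point, J = [[9.7500, 8.0000], [-2.0000, 3.0000]] (det J = 45.2500).
Solving J·Δ = −F gives Δ = (0.2155, -1.3564).
Then the next iterate is (x, y)₁ = (1.2155, 0.1436).
Re-evaluating at (1.2155, 0.1436): F = (-0.102206, -0.093081), so ‖F‖₂ = 0.1382.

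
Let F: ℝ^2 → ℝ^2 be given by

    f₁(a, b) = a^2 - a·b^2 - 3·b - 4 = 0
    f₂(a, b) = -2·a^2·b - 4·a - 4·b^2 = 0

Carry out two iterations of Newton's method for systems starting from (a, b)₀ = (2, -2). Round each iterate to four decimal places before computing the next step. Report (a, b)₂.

At (2, -2): F = (-2.0000, -8.0000).
Jacobian J = [[2·a - b^2, -2·a·b - 3], [-4·a·b - 4, -2·a^2 - 8·b]].
At the point, J = [[0.0000, 5.0000], [12.0000, 8.0000]] (det J = -60.0000).
Solving J·Δ = −F gives Δ = (0.4000, 0.4000).
Then the next iterate is (a, b)₁ = (2.4000, -1.6000).
Round to (2.4000, -1.6000) and repeat: F = (0.4160, -1.4080), J = [[2.2400, 4.6800], [11.3600, 1.2800]].
Δ = (0.1416, -0.1567), so (a, b)₂ = (2.5416, -1.7567).

(2.5416, -1.7567)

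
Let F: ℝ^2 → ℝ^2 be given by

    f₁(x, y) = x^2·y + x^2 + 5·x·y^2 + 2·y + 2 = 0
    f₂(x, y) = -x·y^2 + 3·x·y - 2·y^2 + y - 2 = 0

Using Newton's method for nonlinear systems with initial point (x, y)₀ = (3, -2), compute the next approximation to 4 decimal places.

(-5.4000, -3.4000)

At (3, -2): F = (49.0000, -42.0000).
Jacobian J = [[2·x·y + 2·x + 5·y^2, x^2 + 10·x·y + 2], [-y^2 + 3·y, -2·x·y + 3·x - 4·y + 1]].
At the point, J = [[14.0000, -49.0000], [-10.0000, 30.0000]] (det J = -70.0000).
Solving J·Δ = −F gives Δ = (-8.4000, -1.4000).
Then the next iterate is (x, y)₁ = (-5.4000, -3.4000).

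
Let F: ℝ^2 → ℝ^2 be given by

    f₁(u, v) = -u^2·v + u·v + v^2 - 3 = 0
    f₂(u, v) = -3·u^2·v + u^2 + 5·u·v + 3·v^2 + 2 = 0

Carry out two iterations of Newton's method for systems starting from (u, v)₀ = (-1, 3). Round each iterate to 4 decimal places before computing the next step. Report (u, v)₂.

(-1.5106, 4.4071)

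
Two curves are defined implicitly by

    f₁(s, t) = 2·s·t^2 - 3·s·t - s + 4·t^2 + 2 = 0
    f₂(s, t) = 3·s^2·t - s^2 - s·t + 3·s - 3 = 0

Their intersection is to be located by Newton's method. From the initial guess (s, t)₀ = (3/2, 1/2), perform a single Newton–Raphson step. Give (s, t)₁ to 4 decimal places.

(1.2713, 0.3171)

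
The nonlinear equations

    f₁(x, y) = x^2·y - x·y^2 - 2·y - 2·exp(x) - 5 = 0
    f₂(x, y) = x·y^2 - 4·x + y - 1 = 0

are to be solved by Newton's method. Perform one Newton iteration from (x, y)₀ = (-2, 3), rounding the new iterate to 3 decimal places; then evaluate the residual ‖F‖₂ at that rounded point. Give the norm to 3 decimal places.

4.226

At (-2, 3): F = (18.72933, -8.000).
Jacobian J = [[2·x·y - y^2 - 2·exp(x), x^2 - 2·x·y - 2], [y^2 - 4, 2·x·y + 1]].
At the point, J = [[-21.27067, 14.000], [5.000, -11.000]] (det J = 163.97738).
Solving J·Δ = −F gives Δ = (0.573, -0.467).
Then the next iterate is (x, y)₁ = (-1.427, 2.533).
Re-evaluating at (-1.427, 2.533): F = (3.76772, -1.91476), so ‖F‖₂ = 4.226.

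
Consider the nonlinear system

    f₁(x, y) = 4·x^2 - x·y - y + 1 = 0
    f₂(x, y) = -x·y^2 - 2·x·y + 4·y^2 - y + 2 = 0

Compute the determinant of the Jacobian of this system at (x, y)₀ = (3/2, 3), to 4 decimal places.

61.5000

J = [[8·x - y, -x - 1], [-y^2 - 2·y, -2·x·y - 2·x + 8·y - 1]].
At the point, J = [[9.0000, -2.5000], [-15.0000, 11.0000]].
det J = 61.5000.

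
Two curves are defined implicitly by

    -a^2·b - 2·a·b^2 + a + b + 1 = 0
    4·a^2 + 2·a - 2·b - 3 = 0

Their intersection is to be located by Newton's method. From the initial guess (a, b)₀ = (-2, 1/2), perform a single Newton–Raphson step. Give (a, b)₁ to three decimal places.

At (-2, 1/2): F = (-1.500, 8.000).
Jacobian J = [[-2·a·b - 2·b^2 + 1, -a^2 - 4·a·b + 1], [8·a + 2, -2]].
At the point, J = [[2.500, 1.000], [-14.000, -2.000]] (det J = 9.000).
Solving J·Δ = −F gives Δ = (0.556, 0.111).
Then the next iterate is (a, b)₁ = (-1.444, 0.611).

(-1.444, 0.611)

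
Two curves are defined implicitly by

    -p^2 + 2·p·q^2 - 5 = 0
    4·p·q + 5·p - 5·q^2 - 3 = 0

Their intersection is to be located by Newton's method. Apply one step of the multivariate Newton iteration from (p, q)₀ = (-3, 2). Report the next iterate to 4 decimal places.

At (-3, 2): F = (-38.0000, -62.0000).
Jacobian J = [[-2·p + 2·q^2, 4·p·q], [4·q + 5, 4·p - 10·q]].
At the point, J = [[14.0000, -24.0000], [13.0000, -32.0000]] (det J = -136.0000).
Solving J·Δ = −F gives Δ = (-2.0000, -2.7500).
Then the next iterate is (p, q)₁ = (-5.0000, -0.7500).

(-5.0000, -0.7500)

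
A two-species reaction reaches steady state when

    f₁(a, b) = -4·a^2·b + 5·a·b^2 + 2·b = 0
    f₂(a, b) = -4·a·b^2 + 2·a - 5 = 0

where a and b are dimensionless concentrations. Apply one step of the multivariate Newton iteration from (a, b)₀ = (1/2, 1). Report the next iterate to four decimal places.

(-2.2500, 0.8750)

At (1/2, 1): F = (3.5000, -6.0000).
Jacobian J = [[-8·a·b + 5·b^2, -4·a^2 + 10·a·b + 2], [-4·b^2 + 2, -8·a·b]].
At the point, J = [[1.0000, 6.0000], [-2.0000, -4.0000]] (det J = 8.0000).
Solving J·Δ = −F gives Δ = (-2.7500, -0.1250).
Then the next iterate is (a, b)₁ = (-2.2500, 0.8750).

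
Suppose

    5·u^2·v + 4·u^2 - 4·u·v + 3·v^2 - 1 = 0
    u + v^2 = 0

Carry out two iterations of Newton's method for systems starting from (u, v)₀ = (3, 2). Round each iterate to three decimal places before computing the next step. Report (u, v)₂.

(-17.509, 23.108)

At (3, 2): F = (113.000, 7.000).
Jacobian J = [[10·u·v + 8·u - 4·v, 5·u^2 - 4·u + 6·v], [1, 2·v]].
At the point, J = [[76.000, 45.000], [1.000, 4.000]] (det J = 259.000).
Solving J·Δ = −F gives Δ = (-0.529, -1.618).
Then the next iterate is (u, v)₁ = (2.471, 0.382).
Round to (2.471, 0.382) and repeat: F = (31.74760, 2.61692), J = [[27.67922, 22.93721], [1.000, 0.764]].
Δ = (-19.980, 22.726), so (u, v)₂ = (-17.509, 23.108).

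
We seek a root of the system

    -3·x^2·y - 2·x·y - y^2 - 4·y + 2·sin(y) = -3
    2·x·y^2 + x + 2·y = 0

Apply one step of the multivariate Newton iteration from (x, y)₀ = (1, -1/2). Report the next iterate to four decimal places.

At (1, -1/2): F = (6.291149, 0.5000).
Jacobian J = [[-6·x·y - 2·y, -3·x^2 - 2·x - 2·y + 2·cos(y) - 4], [2·y^2 + 1, 4·x·y + 2]].
At the point, J = [[4.0000, -6.244835], [1.5000, 0.0000]] (det J = 9.367252).
Solving J·Δ = −F gives Δ = (-0.3333, 0.7939).
Then the next iterate is (x, y)₁ = (0.6667, 0.2939).

(0.6667, 0.2939)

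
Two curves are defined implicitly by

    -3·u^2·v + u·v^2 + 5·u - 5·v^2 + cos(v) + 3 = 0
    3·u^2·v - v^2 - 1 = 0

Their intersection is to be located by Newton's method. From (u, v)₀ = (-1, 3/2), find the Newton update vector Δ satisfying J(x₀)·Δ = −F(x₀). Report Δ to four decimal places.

At (-1, 3/2): F = (-19.929263, 1.2500).
Jacobian J = [[-6·u·v + v^2 + 5, -3·u^2 + 2·u·v - 10·v - sin(v)], [6·u·v, 3·u^2 - 2·v]].
At the point, J = [[16.2500, -21.997495], [-9.0000, 0.0000]] (det J = -197.977455).
Solving J·Δ = −F gives Δ = (0.1389, -0.8034).

(0.1389, -0.8034)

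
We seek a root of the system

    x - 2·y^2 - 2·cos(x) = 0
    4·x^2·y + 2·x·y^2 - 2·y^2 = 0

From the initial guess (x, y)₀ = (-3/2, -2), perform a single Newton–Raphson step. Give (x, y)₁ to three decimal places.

(-1.414, -0.784)

At (-3/2, -2): F = (-9.64147, -38.000).
Jacobian J = [[2·sin(x) + 1, -4·y], [8·x·y + 2·y^2, 4·x^2 + 4·x·y - 4·y]].
At the point, J = [[-0.99499, 8.000], [32.000, 29.000]] (det J = -284.85471).
Solving J·Δ = −F gives Δ = (0.086, 1.216).
Then the next iterate is (x, y)₁ = (-1.414, -0.784).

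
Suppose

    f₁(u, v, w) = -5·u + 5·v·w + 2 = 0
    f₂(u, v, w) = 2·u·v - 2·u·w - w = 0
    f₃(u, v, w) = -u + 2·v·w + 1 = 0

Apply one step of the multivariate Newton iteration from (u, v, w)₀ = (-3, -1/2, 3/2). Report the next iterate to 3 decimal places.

(-0.200, -0.256, 1.933)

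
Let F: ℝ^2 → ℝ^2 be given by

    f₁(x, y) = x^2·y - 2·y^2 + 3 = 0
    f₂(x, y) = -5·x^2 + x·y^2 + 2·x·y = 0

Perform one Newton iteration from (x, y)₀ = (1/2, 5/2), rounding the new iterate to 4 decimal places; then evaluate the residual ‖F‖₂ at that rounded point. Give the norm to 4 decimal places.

2.0571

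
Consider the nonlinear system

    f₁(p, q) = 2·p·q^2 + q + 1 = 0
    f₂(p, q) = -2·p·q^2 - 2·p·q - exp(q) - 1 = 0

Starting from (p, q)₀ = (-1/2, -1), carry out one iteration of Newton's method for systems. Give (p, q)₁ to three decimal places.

(1.500, -2.000)

At (-1/2, -1): F = (-1.000, -1.36788).
Jacobian J = [[2·q^2, 4·p·q + 1], [-2·q^2 - 2·q, -4·p·q - 2·p - exp(q)]].
At the point, J = [[2.000, 3.000], [0.000, -1.36788]] (det J = -2.73576).
Solving J·Δ = −F gives Δ = (2.000, -1.000).
Then the next iterate is (p, q)₁ = (1.500, -2.000).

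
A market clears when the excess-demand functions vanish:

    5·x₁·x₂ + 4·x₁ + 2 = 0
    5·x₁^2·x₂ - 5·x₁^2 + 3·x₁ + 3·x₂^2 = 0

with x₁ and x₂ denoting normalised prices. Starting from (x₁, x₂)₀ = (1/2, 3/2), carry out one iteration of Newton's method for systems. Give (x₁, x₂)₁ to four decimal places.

(-0.0498, 0.9292)

At (1/2, 3/2): F = (7.7500, 8.8750).
Jacobian J = [[5·x₂ + 4, 5·x₁], [10·x₁·x₂ - 10·x₁ + 3, 5·x₁^2 + 6·x₂]].
At the point, J = [[11.5000, 2.5000], [5.5000, 10.2500]] (det J = 104.1250).
Solving J·Δ = −F gives Δ = (-0.5498, -0.5708).
Then the next iterate is (x₁, x₂)₁ = (-0.0498, 0.9292).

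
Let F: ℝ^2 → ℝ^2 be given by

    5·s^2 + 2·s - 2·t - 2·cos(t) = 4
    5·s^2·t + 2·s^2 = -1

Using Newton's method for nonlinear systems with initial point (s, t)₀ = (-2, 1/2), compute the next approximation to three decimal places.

At (-2, 1/2): F = (9.24483, 19.000).
Jacobian J = [[10·s + 2, 2·sin(t) - 2], [10·s·t + 4·s, 5·s^2]].
At the point, J = [[-18.000, -1.04115], [-18.000, 20.000]] (det J = -378.74068).
Solving J·Δ = −F gives Δ = (0.540, -0.464).
Then the next iterate is (s, t)₁ = (-1.460, 0.036).

(-1.460, 0.036)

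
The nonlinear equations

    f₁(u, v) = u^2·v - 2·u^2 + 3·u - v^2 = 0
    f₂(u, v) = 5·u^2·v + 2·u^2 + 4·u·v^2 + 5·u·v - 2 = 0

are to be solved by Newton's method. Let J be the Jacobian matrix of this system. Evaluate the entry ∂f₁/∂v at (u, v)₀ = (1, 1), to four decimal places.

-1.0000

∂f₁/∂v = u^2 - 2·v.
At (1, 1) this is -1.0000.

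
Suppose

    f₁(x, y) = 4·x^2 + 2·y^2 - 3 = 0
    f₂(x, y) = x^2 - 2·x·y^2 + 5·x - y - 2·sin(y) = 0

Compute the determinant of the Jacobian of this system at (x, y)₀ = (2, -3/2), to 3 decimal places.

J = [[8·x, 4·y], [2·x - 2·y^2 + 5, -4·x·y - 2·cos(y) - 1]].
At the point, J = [[16.000, -6.000], [4.500, 10.85853]].
det J = 200.736.

200.736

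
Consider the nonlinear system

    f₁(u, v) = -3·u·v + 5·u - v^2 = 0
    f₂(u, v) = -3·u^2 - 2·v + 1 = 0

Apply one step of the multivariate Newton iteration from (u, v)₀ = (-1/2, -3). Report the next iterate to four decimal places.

At (-1/2, -3): F = (-16.0000, 6.2500).
Jacobian J = [[-3·v + 5, -3·u - 2·v], [-6·u, -2]].
At the point, J = [[14.0000, 7.5000], [3.0000, -2.0000]] (det J = -50.5000).
Solving J·Δ = −F gives Δ = (-0.2946, 2.6832).
Then the next iterate is (u, v)₁ = (-0.7946, -0.3168).

(-0.7946, -0.3168)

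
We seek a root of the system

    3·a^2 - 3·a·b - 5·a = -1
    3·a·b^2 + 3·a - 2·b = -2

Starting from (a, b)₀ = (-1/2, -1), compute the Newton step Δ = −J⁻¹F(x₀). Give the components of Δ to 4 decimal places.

(0.0893, -1.5357)

At (-1/2, -1): F = (2.7500, 1.0000).
Jacobian J = [[6·a - 3·b - 5, -3·a], [3·b^2 + 3, 6·a·b - 2]].
At the point, J = [[-5.0000, 1.5000], [6.0000, 1.0000]] (det J = -14.0000).
Solving J·Δ = −F gives Δ = (0.0893, -1.5357).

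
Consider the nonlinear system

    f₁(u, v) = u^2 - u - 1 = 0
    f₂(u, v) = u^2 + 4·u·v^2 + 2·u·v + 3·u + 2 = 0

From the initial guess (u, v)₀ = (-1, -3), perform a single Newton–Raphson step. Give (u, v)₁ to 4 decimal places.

At (-1, -3): F = (1.0000, -30.0000).
Jacobian J = [[2·u - 1, 0], [2·u + 4·v^2 + 2·v + 3, 8·u·v + 2·u]].
At the point, J = [[-3.0000, 0.0000], [31.0000, 22.0000]] (det J = -66.0000).
Solving J·Δ = −F gives Δ = (0.3333, 0.8939).
Then the next iterate is (u, v)₁ = (-0.6667, -2.1061).

(-0.6667, -2.1061)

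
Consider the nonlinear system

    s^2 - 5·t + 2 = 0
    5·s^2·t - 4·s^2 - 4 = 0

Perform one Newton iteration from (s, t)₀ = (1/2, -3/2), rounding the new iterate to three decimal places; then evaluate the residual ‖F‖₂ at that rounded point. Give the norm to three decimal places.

4.027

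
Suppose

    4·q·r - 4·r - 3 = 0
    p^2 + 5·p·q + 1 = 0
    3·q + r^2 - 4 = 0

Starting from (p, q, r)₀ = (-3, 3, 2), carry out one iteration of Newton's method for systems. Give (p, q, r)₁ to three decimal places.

At (-3, 3, 2): F = (13.000, -35.000, 9.000).
Jacobian J = [[0, 4·r, 4·q - 4], [2·p + 5·q, 5·p, 0], [0, 3, 2·r]].
At the point, J = [[0.000, 8.000, 8.000], [9.000, -15.000, 0.000], [0.000, 3.000, 4.000]] (det J = -72.000).
Solving J·Δ = −F gives Δ = (8.056, 2.500, -4.125).
Then the next iterate is (p, q, r)₁ = (5.056, 5.500, -2.125).

(5.056, 5.500, -2.125)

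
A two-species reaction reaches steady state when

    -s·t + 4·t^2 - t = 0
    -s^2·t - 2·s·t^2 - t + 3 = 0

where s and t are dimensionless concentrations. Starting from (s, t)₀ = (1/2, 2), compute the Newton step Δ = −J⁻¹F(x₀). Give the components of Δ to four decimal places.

(0.1125, -0.8810)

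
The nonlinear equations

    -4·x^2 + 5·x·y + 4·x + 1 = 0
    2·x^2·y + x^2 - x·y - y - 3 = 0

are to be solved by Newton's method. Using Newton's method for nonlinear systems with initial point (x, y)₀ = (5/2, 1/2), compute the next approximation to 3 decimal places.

(1.806, 0.371)

At (5/2, 1/2): F = (-7.750, 7.750).
Jacobian J = [[-8·x + 5·y + 4, 5·x], [4·x·y + 2·x - y, 2·x^2 - x - 1]].
At the point, J = [[-13.500, 12.500], [9.500, 9.000]] (det J = -240.250).
Solving J·Δ = −F gives Δ = (-0.694, -0.129).
Then the next iterate is (x, y)₁ = (1.806, 0.371).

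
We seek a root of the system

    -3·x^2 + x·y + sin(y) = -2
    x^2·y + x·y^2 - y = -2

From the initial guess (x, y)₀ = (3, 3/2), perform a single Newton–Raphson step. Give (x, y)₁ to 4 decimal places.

At (3, 3/2): F = (-19.502505, 20.7500).
Jacobian J = [[-6·x + y, x + cos(y)], [2·x·y + y^2, x^2 + 2·x·y - 1]].
At the point, J = [[-16.5000, 3.070737], [11.2500, 17.0000]] (det J = -315.045794).
Solving J·Δ = −F gives Δ = (-1.2546, -0.3903).
Then the next iterate is (x, y)₁ = (1.7454, 1.1097).

(1.7454, 1.1097)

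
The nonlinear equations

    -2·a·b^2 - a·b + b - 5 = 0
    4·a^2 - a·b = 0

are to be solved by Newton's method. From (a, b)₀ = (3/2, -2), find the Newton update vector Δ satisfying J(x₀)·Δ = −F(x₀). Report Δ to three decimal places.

At (3/2, -2): F = (-16.000, 12.000).
Jacobian J = [[-2·b^2 - b, -4·a·b - a + 1], [8·a - b, -a]].
At the point, J = [[-6.000, 11.500], [14.000, -1.500]] (det J = -152.000).
Solving J·Δ = −F gives Δ = (-0.750, 1.000).

(-0.750, 1.000)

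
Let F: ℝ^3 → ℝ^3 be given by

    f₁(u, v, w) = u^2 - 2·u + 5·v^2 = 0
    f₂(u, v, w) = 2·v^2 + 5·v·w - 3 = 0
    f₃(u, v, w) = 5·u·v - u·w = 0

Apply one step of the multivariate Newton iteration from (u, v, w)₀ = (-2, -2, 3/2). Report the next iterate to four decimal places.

(-1.1901, -0.8430, 0.4421)

At (-2, -2, 3/2): F = (28.0000, -10.0000, 23.0000).
Jacobian J = [[2·u - 2, 10·v, 0], [0, 4·v + 5·w, 5·v], [5·v - w, 5·u, -u]].
At the point, J = [[-6.0000, -20.0000, 0.0000], [0.0000, -0.5000, -10.0000], [-11.5000, -10.0000, 2.0000]] (det J = -1694.0000).
Solving J·Δ = −F gives Δ = (0.8099, 1.1570, -1.0579).
Then the next iterate is (u, v, w)₁ = (-1.1901, -0.8430, 0.4421).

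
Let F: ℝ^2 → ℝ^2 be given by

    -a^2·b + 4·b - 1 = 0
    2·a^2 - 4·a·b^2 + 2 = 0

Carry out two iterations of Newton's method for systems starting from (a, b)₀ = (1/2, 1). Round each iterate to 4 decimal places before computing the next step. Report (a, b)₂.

(2.5007, 1.8978)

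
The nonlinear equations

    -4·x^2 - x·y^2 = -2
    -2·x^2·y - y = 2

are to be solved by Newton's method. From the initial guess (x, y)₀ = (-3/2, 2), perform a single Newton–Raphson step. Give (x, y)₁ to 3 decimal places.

At (-3/2, 2): F = (-1.000, -13.000).
Jacobian J = [[-8·x - y^2, -2·x·y], [-4·x·y, -2·x^2 - 1]].
At the point, J = [[8.000, 6.000], [12.000, -5.500]] (det J = -116.000).
Solving J·Δ = −F gives Δ = (0.720, -0.793).
Then the next iterate is (x, y)₁ = (-0.780, 1.207).

(-0.780, 1.207)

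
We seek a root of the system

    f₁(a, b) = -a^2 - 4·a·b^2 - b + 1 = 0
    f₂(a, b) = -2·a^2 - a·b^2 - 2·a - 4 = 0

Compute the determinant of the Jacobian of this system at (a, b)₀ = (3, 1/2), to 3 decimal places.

J = [[-2·a - 4·b^2, -8·a·b - 1], [-4·a - b^2 - 2, -2·a·b]].
At the point, J = [[-7.000, -13.000], [-14.250, -3.000]].
det J = -164.250.

-164.250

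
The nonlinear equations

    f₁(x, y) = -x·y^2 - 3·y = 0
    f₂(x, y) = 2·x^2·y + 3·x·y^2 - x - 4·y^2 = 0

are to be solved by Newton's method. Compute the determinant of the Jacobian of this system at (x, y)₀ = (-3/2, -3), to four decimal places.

28.5000

J = [[-y^2, -2·x·y - 3], [4·x·y + 3·y^2 - 1, 2·x^2 + 6·x·y - 8·y]].
At the point, J = [[-9.0000, -12.0000], [44.0000, 55.5000]].
det J = 28.5000.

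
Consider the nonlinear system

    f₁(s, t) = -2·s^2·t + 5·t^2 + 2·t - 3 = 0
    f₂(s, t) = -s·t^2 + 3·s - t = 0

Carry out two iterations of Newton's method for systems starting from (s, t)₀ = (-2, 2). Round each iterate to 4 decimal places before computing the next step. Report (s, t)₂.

(-2.2700, 1.9663)

At (-2, 2): F = (5.0000, 0.0000).
Jacobian J = [[-4·s·t, -2·s^2 + 10·t + 2], [-t^2 + 3, -2·s·t - 1]].
At the point, J = [[16.0000, 14.0000], [-1.0000, 7.0000]] (det J = 126.0000).
Solving J·Δ = −F gives Δ = (-0.2778, -0.0397).
Then the next iterate is (s, t)₁ = (-2.2778, 1.9603).
Round to (-2.2778, 1.9603) and repeat: F = (-0.207054, -0.040625), J = [[17.860685, 11.226254], [-0.842776, 7.930343]].
Δ = (0.0078, 0.0060), so (s, t)₂ = (-2.2700, 1.9663).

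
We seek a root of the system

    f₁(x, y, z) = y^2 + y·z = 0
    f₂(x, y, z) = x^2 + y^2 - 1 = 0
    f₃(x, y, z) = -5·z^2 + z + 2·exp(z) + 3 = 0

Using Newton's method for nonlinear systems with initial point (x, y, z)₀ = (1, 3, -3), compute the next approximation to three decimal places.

At (1, 3, -3): F = (0.000, 9.000, -44.90043).
Jacobian J = [[0, 2·y + z, y], [2·x, 2·y, 0], [0, 0, -10·z + 2·exp(z) + 1]].
At the point, J = [[0.000, 3.000, 3.000], [2.000, 6.000, 0.000], [0.000, 0.000, 31.09957]] (det J = -186.59744).
Solving J·Δ = −F gives Δ = (-0.169, -1.444, 1.444).
Then the next iterate is (x, y, z)₁ = (0.831, 1.556, -1.556).

(0.831, 1.556, -1.556)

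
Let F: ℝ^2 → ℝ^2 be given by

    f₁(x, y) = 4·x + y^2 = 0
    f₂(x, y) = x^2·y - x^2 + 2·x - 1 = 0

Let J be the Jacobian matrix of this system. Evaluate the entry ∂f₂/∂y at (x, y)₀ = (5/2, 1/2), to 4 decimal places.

6.2500

∂f₂/∂y = x^2.
At (5/2, 1/2) this is 6.2500.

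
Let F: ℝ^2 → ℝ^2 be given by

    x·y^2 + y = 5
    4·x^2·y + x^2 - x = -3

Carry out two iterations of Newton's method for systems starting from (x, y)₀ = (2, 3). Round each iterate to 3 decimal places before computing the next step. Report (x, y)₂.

At (2, 3): F = (16.000, 53.000).
Jacobian J = [[y^2, 2·x·y + 1], [8·x·y + 2·x - 1, 4·x^2]].
At the point, J = [[9.000, 13.000], [51.000, 16.000]] (det J = -519.000).
Solving J·Δ = −F gives Δ = (-0.834, -0.653).
Then the next iterate is (x, y)₁ = (1.166, 2.347).
Round to (1.166, 2.347) and repeat: F = (3.76980, 15.95707), J = [[5.50841, 6.47320], [23.22482, 5.43822]].
Δ = (-0.688, 0.003), so (x, y)₂ = (0.478, 2.350).

(0.478, 2.350)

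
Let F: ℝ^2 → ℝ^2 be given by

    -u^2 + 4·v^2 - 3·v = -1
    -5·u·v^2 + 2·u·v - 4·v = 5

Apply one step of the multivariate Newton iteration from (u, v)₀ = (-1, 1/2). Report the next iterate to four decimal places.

(3.1429, -7.2857)

At (-1, 1/2): F = (-0.5000, -6.7500).
Jacobian J = [[-2·u, 8·v - 3], [-5·v^2 + 2·v, -10·u·v + 2·u - 4]].
At the point, J = [[2.0000, 1.0000], [-0.2500, -1.0000]] (det J = -1.7500).
Solving J·Δ = −F gives Δ = (4.1429, -7.7857).
Then the next iterate is (u, v)₁ = (3.1429, -7.2857).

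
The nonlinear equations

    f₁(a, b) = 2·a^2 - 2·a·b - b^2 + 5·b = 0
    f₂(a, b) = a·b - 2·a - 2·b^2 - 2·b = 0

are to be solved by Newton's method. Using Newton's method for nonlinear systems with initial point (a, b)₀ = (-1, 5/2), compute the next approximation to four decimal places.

At (-1, 5/2): F = (13.2500, -18.0000).
Jacobian J = [[4·a - 2·b, -2·a - 2·b + 5], [b - 2, a - 4·b - 2]].
At the point, J = [[-9.0000, 2.0000], [0.5000, -13.0000]] (det J = 116.0000).
Solving J·Δ = −F gives Δ = (1.1746, -1.3394).
Then the next iterate is (a, b)₁ = (0.1746, 1.1606).

(0.1746, 1.1606)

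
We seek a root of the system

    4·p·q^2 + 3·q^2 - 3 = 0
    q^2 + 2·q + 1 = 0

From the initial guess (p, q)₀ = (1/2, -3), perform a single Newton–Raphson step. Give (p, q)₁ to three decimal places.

At (1/2, -3): F = (42.000, 4.000).
Jacobian J = [[4·q^2, 8·p·q + 6·q], [0, 2·q + 2]].
At the point, J = [[36.000, -30.000], [0.000, -4.000]] (det J = -144.000).
Solving J·Δ = −F gives Δ = (-0.333, 1.000).
Then the next iterate is (p, q)₁ = (0.167, -2.000).

(0.167, -2.000)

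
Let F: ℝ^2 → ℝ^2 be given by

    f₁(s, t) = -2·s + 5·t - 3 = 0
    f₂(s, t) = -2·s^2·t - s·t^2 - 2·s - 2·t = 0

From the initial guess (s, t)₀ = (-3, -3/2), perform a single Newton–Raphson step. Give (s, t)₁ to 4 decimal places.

(-2.5081, -0.4032)

At (-3, -3/2): F = (-4.5000, 42.7500).
Jacobian J = [[-2, 5], [-4·s·t - t^2 - 2, -2·s^2 - 2·s·t - 2]].
At the point, J = [[-2.0000, 5.0000], [-22.2500, -29.0000]] (det J = 169.2500).
Solving J·Δ = −F gives Δ = (0.4919, 1.0968).
Then the next iterate is (s, t)₁ = (-2.5081, -0.4032).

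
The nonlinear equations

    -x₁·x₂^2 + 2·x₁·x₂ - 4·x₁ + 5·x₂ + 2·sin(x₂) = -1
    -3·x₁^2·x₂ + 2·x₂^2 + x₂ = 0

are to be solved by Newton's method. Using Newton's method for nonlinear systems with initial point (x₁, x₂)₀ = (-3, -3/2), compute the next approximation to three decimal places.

(3.282, -5.441)

At (-3, -3/2): F = (19.25501, 43.500).
Jacobian J = [[-x₂^2 + 2·x₂ - 4, -2·x₁·x₂ + 2·x₁ + 2·cos(x₂) + 5], [-6·x₁·x₂, -3·x₁^2 + 4·x₂ + 1]].
At the point, J = [[-9.250, -9.85853], [-27.000, -32.000]] (det J = 29.81981).
Solving J·Δ = −F gives Δ = (6.282, -3.941).
Then the next iterate is (x₁, x₂)₁ = (3.282, -5.441).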